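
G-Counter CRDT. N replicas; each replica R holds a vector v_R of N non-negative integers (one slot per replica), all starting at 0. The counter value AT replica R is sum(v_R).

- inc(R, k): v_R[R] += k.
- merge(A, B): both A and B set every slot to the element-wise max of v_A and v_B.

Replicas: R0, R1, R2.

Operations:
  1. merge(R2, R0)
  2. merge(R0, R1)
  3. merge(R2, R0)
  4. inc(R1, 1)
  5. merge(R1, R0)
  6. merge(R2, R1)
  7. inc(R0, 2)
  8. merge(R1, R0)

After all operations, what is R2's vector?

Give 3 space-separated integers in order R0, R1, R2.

Op 1: merge R2<->R0 -> R2=(0,0,0) R0=(0,0,0)
Op 2: merge R0<->R1 -> R0=(0,0,0) R1=(0,0,0)
Op 3: merge R2<->R0 -> R2=(0,0,0) R0=(0,0,0)
Op 4: inc R1 by 1 -> R1=(0,1,0) value=1
Op 5: merge R1<->R0 -> R1=(0,1,0) R0=(0,1,0)
Op 6: merge R2<->R1 -> R2=(0,1,0) R1=(0,1,0)
Op 7: inc R0 by 2 -> R0=(2,1,0) value=3
Op 8: merge R1<->R0 -> R1=(2,1,0) R0=(2,1,0)

Answer: 0 1 0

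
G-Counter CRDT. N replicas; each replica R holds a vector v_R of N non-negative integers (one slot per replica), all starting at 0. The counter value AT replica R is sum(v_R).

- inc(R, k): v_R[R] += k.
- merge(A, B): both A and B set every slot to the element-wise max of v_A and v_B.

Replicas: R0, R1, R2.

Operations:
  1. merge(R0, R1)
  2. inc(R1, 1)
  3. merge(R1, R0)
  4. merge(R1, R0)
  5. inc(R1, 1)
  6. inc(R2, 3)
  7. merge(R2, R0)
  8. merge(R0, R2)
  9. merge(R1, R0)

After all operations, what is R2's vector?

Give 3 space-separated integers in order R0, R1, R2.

Op 1: merge R0<->R1 -> R0=(0,0,0) R1=(0,0,0)
Op 2: inc R1 by 1 -> R1=(0,1,0) value=1
Op 3: merge R1<->R0 -> R1=(0,1,0) R0=(0,1,0)
Op 4: merge R1<->R0 -> R1=(0,1,0) R0=(0,1,0)
Op 5: inc R1 by 1 -> R1=(0,2,0) value=2
Op 6: inc R2 by 3 -> R2=(0,0,3) value=3
Op 7: merge R2<->R0 -> R2=(0,1,3) R0=(0,1,3)
Op 8: merge R0<->R2 -> R0=(0,1,3) R2=(0,1,3)
Op 9: merge R1<->R0 -> R1=(0,2,3) R0=(0,2,3)

Answer: 0 1 3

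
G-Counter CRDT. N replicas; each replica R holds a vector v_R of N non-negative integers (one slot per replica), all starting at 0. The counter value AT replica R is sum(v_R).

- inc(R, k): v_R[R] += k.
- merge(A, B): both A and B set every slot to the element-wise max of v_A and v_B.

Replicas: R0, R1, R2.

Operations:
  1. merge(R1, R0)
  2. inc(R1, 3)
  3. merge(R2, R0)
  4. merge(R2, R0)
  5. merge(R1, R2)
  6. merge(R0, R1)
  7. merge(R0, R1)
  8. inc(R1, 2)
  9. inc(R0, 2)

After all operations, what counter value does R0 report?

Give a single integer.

Answer: 5

Derivation:
Op 1: merge R1<->R0 -> R1=(0,0,0) R0=(0,0,0)
Op 2: inc R1 by 3 -> R1=(0,3,0) value=3
Op 3: merge R2<->R0 -> R2=(0,0,0) R0=(0,0,0)
Op 4: merge R2<->R0 -> R2=(0,0,0) R0=(0,0,0)
Op 5: merge R1<->R2 -> R1=(0,3,0) R2=(0,3,0)
Op 6: merge R0<->R1 -> R0=(0,3,0) R1=(0,3,0)
Op 7: merge R0<->R1 -> R0=(0,3,0) R1=(0,3,0)
Op 8: inc R1 by 2 -> R1=(0,5,0) value=5
Op 9: inc R0 by 2 -> R0=(2,3,0) value=5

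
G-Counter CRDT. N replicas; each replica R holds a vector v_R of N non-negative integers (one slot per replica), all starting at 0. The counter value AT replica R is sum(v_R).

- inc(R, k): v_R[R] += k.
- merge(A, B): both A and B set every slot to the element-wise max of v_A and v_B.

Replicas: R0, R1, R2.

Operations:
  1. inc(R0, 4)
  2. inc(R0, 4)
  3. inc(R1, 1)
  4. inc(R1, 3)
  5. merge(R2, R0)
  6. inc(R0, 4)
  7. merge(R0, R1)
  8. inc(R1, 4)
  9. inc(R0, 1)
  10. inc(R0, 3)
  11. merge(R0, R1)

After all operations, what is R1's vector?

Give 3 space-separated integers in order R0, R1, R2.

Op 1: inc R0 by 4 -> R0=(4,0,0) value=4
Op 2: inc R0 by 4 -> R0=(8,0,0) value=8
Op 3: inc R1 by 1 -> R1=(0,1,0) value=1
Op 4: inc R1 by 3 -> R1=(0,4,0) value=4
Op 5: merge R2<->R0 -> R2=(8,0,0) R0=(8,0,0)
Op 6: inc R0 by 4 -> R0=(12,0,0) value=12
Op 7: merge R0<->R1 -> R0=(12,4,0) R1=(12,4,0)
Op 8: inc R1 by 4 -> R1=(12,8,0) value=20
Op 9: inc R0 by 1 -> R0=(13,4,0) value=17
Op 10: inc R0 by 3 -> R0=(16,4,0) value=20
Op 11: merge R0<->R1 -> R0=(16,8,0) R1=(16,8,0)

Answer: 16 8 0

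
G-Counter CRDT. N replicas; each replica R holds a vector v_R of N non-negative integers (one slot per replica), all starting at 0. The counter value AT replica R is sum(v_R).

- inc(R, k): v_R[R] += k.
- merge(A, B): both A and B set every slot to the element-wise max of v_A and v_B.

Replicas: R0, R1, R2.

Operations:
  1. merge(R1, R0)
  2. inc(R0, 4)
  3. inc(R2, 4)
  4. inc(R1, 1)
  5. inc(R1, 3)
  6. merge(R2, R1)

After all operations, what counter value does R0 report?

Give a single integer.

Answer: 4

Derivation:
Op 1: merge R1<->R0 -> R1=(0,0,0) R0=(0,0,0)
Op 2: inc R0 by 4 -> R0=(4,0,0) value=4
Op 3: inc R2 by 4 -> R2=(0,0,4) value=4
Op 4: inc R1 by 1 -> R1=(0,1,0) value=1
Op 5: inc R1 by 3 -> R1=(0,4,0) value=4
Op 6: merge R2<->R1 -> R2=(0,4,4) R1=(0,4,4)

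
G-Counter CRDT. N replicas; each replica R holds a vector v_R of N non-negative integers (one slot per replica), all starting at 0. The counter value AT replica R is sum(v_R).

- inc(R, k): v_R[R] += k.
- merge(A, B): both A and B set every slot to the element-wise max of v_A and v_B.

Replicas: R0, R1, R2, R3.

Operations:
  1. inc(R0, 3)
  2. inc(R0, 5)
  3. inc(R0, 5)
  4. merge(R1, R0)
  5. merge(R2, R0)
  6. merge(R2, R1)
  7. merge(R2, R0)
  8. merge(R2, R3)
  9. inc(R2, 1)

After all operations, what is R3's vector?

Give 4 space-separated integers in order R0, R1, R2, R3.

Answer: 13 0 0 0

Derivation:
Op 1: inc R0 by 3 -> R0=(3,0,0,0) value=3
Op 2: inc R0 by 5 -> R0=(8,0,0,0) value=8
Op 3: inc R0 by 5 -> R0=(13,0,0,0) value=13
Op 4: merge R1<->R0 -> R1=(13,0,0,0) R0=(13,0,0,0)
Op 5: merge R2<->R0 -> R2=(13,0,0,0) R0=(13,0,0,0)
Op 6: merge R2<->R1 -> R2=(13,0,0,0) R1=(13,0,0,0)
Op 7: merge R2<->R0 -> R2=(13,0,0,0) R0=(13,0,0,0)
Op 8: merge R2<->R3 -> R2=(13,0,0,0) R3=(13,0,0,0)
Op 9: inc R2 by 1 -> R2=(13,0,1,0) value=14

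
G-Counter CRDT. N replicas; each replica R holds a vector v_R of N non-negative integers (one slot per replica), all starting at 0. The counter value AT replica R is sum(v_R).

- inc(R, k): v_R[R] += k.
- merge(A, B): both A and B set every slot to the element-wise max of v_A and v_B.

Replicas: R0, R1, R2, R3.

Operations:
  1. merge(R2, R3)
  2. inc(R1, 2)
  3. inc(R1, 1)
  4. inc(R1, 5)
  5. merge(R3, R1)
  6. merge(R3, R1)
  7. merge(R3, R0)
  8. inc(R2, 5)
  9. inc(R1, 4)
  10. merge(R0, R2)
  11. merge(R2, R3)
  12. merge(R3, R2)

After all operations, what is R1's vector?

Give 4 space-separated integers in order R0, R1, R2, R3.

Op 1: merge R2<->R3 -> R2=(0,0,0,0) R3=(0,0,0,0)
Op 2: inc R1 by 2 -> R1=(0,2,0,0) value=2
Op 3: inc R1 by 1 -> R1=(0,3,0,0) value=3
Op 4: inc R1 by 5 -> R1=(0,8,0,0) value=8
Op 5: merge R3<->R1 -> R3=(0,8,0,0) R1=(0,8,0,0)
Op 6: merge R3<->R1 -> R3=(0,8,0,0) R1=(0,8,0,0)
Op 7: merge R3<->R0 -> R3=(0,8,0,0) R0=(0,8,0,0)
Op 8: inc R2 by 5 -> R2=(0,0,5,0) value=5
Op 9: inc R1 by 4 -> R1=(0,12,0,0) value=12
Op 10: merge R0<->R2 -> R0=(0,8,5,0) R2=(0,8,5,0)
Op 11: merge R2<->R3 -> R2=(0,8,5,0) R3=(0,8,5,0)
Op 12: merge R3<->R2 -> R3=(0,8,5,0) R2=(0,8,5,0)

Answer: 0 12 0 0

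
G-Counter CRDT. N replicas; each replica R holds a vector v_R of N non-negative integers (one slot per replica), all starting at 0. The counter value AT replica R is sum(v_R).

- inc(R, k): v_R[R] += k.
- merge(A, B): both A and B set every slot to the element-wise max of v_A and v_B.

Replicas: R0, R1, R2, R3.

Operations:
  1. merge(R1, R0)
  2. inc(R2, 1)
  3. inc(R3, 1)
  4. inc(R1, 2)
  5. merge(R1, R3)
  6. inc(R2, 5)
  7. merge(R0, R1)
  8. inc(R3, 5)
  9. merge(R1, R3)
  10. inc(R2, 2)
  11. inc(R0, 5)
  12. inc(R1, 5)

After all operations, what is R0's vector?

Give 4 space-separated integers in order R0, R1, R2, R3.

Answer: 5 2 0 1

Derivation:
Op 1: merge R1<->R0 -> R1=(0,0,0,0) R0=(0,0,0,0)
Op 2: inc R2 by 1 -> R2=(0,0,1,0) value=1
Op 3: inc R3 by 1 -> R3=(0,0,0,1) value=1
Op 4: inc R1 by 2 -> R1=(0,2,0,0) value=2
Op 5: merge R1<->R3 -> R1=(0,2,0,1) R3=(0,2,0,1)
Op 6: inc R2 by 5 -> R2=(0,0,6,0) value=6
Op 7: merge R0<->R1 -> R0=(0,2,0,1) R1=(0,2,0,1)
Op 8: inc R3 by 5 -> R3=(0,2,0,6) value=8
Op 9: merge R1<->R3 -> R1=(0,2,0,6) R3=(0,2,0,6)
Op 10: inc R2 by 2 -> R2=(0,0,8,0) value=8
Op 11: inc R0 by 5 -> R0=(5,2,0,1) value=8
Op 12: inc R1 by 5 -> R1=(0,7,0,6) value=13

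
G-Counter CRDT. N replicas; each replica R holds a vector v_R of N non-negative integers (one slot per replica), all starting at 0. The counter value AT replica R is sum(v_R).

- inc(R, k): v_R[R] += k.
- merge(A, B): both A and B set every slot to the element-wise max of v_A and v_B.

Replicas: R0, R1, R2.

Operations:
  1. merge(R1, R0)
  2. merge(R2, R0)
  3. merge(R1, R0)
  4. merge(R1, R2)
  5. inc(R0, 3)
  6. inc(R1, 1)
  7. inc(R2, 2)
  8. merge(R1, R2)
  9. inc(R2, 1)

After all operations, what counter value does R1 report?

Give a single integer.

Answer: 3

Derivation:
Op 1: merge R1<->R0 -> R1=(0,0,0) R0=(0,0,0)
Op 2: merge R2<->R0 -> R2=(0,0,0) R0=(0,0,0)
Op 3: merge R1<->R0 -> R1=(0,0,0) R0=(0,0,0)
Op 4: merge R1<->R2 -> R1=(0,0,0) R2=(0,0,0)
Op 5: inc R0 by 3 -> R0=(3,0,0) value=3
Op 6: inc R1 by 1 -> R1=(0,1,0) value=1
Op 7: inc R2 by 2 -> R2=(0,0,2) value=2
Op 8: merge R1<->R2 -> R1=(0,1,2) R2=(0,1,2)
Op 9: inc R2 by 1 -> R2=(0,1,3) value=4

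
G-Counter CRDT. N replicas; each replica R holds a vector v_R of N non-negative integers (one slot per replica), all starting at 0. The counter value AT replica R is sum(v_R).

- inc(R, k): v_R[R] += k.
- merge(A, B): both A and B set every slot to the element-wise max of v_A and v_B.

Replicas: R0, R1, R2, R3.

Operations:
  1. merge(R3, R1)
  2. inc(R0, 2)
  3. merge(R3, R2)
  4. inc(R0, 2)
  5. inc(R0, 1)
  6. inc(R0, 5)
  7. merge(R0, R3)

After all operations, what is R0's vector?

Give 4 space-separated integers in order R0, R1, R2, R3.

Op 1: merge R3<->R1 -> R3=(0,0,0,0) R1=(0,0,0,0)
Op 2: inc R0 by 2 -> R0=(2,0,0,0) value=2
Op 3: merge R3<->R2 -> R3=(0,0,0,0) R2=(0,0,0,0)
Op 4: inc R0 by 2 -> R0=(4,0,0,0) value=4
Op 5: inc R0 by 1 -> R0=(5,0,0,0) value=5
Op 6: inc R0 by 5 -> R0=(10,0,0,0) value=10
Op 7: merge R0<->R3 -> R0=(10,0,0,0) R3=(10,0,0,0)

Answer: 10 0 0 0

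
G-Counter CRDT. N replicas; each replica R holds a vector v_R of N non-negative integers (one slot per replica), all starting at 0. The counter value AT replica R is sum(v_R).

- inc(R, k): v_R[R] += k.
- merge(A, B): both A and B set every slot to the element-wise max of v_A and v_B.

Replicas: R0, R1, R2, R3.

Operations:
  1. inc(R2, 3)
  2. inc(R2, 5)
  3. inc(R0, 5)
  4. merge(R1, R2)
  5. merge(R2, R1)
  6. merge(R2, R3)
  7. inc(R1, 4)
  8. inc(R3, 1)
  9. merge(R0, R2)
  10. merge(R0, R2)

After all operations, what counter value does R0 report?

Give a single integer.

Op 1: inc R2 by 3 -> R2=(0,0,3,0) value=3
Op 2: inc R2 by 5 -> R2=(0,0,8,0) value=8
Op 3: inc R0 by 5 -> R0=(5,0,0,0) value=5
Op 4: merge R1<->R2 -> R1=(0,0,8,0) R2=(0,0,8,0)
Op 5: merge R2<->R1 -> R2=(0,0,8,0) R1=(0,0,8,0)
Op 6: merge R2<->R3 -> R2=(0,0,8,0) R3=(0,0,8,0)
Op 7: inc R1 by 4 -> R1=(0,4,8,0) value=12
Op 8: inc R3 by 1 -> R3=(0,0,8,1) value=9
Op 9: merge R0<->R2 -> R0=(5,0,8,0) R2=(5,0,8,0)
Op 10: merge R0<->R2 -> R0=(5,0,8,0) R2=(5,0,8,0)

Answer: 13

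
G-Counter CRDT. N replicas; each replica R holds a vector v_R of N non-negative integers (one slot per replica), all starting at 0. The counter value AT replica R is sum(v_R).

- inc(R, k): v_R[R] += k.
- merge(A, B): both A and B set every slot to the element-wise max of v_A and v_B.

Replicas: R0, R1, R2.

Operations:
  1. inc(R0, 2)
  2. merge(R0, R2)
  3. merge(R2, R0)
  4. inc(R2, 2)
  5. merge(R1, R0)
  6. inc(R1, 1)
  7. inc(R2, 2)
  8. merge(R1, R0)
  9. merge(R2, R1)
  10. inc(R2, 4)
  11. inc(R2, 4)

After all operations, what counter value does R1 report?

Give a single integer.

Op 1: inc R0 by 2 -> R0=(2,0,0) value=2
Op 2: merge R0<->R2 -> R0=(2,0,0) R2=(2,0,0)
Op 3: merge R2<->R0 -> R2=(2,0,0) R0=(2,0,0)
Op 4: inc R2 by 2 -> R2=(2,0,2) value=4
Op 5: merge R1<->R0 -> R1=(2,0,0) R0=(2,0,0)
Op 6: inc R1 by 1 -> R1=(2,1,0) value=3
Op 7: inc R2 by 2 -> R2=(2,0,4) value=6
Op 8: merge R1<->R0 -> R1=(2,1,0) R0=(2,1,0)
Op 9: merge R2<->R1 -> R2=(2,1,4) R1=(2,1,4)
Op 10: inc R2 by 4 -> R2=(2,1,8) value=11
Op 11: inc R2 by 4 -> R2=(2,1,12) value=15

Answer: 7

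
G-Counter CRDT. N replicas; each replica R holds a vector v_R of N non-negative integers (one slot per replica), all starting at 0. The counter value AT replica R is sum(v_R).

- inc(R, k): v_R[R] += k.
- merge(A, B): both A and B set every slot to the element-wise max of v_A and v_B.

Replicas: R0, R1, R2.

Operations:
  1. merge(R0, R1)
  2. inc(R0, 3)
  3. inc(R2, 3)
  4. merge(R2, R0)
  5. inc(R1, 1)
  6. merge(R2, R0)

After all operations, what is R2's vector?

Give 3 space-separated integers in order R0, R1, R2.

Answer: 3 0 3

Derivation:
Op 1: merge R0<->R1 -> R0=(0,0,0) R1=(0,0,0)
Op 2: inc R0 by 3 -> R0=(3,0,0) value=3
Op 3: inc R2 by 3 -> R2=(0,0,3) value=3
Op 4: merge R2<->R0 -> R2=(3,0,3) R0=(3,0,3)
Op 5: inc R1 by 1 -> R1=(0,1,0) value=1
Op 6: merge R2<->R0 -> R2=(3,0,3) R0=(3,0,3)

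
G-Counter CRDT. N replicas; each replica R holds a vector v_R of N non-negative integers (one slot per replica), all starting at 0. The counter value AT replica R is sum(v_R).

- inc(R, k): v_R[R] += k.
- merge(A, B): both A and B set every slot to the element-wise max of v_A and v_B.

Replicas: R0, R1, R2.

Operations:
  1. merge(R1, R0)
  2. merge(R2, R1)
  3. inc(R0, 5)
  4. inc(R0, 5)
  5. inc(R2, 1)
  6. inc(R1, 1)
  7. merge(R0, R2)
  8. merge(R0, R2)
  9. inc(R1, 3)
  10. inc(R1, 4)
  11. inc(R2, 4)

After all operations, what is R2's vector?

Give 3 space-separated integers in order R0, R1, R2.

Answer: 10 0 5

Derivation:
Op 1: merge R1<->R0 -> R1=(0,0,0) R0=(0,0,0)
Op 2: merge R2<->R1 -> R2=(0,0,0) R1=(0,0,0)
Op 3: inc R0 by 5 -> R0=(5,0,0) value=5
Op 4: inc R0 by 5 -> R0=(10,0,0) value=10
Op 5: inc R2 by 1 -> R2=(0,0,1) value=1
Op 6: inc R1 by 1 -> R1=(0,1,0) value=1
Op 7: merge R0<->R2 -> R0=(10,0,1) R2=(10,0,1)
Op 8: merge R0<->R2 -> R0=(10,0,1) R2=(10,0,1)
Op 9: inc R1 by 3 -> R1=(0,4,0) value=4
Op 10: inc R1 by 4 -> R1=(0,8,0) value=8
Op 11: inc R2 by 4 -> R2=(10,0,5) value=15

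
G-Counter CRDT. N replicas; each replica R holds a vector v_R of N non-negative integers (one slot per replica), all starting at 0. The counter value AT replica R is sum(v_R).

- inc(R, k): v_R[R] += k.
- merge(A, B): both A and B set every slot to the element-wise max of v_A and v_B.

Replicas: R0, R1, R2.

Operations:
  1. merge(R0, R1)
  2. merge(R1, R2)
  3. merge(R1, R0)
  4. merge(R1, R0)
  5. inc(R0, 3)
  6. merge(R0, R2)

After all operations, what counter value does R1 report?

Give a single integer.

Op 1: merge R0<->R1 -> R0=(0,0,0) R1=(0,0,0)
Op 2: merge R1<->R2 -> R1=(0,0,0) R2=(0,0,0)
Op 3: merge R1<->R0 -> R1=(0,0,0) R0=(0,0,0)
Op 4: merge R1<->R0 -> R1=(0,0,0) R0=(0,0,0)
Op 5: inc R0 by 3 -> R0=(3,0,0) value=3
Op 6: merge R0<->R2 -> R0=(3,0,0) R2=(3,0,0)

Answer: 0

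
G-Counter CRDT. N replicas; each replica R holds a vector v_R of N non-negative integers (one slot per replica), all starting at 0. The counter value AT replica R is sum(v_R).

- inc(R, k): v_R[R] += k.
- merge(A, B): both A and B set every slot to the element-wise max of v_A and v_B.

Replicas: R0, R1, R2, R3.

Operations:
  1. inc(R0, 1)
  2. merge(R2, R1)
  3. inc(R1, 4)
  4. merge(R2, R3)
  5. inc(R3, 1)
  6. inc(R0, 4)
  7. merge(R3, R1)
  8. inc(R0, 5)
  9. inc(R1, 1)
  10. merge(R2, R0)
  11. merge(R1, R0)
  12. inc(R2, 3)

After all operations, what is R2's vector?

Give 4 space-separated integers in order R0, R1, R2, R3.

Op 1: inc R0 by 1 -> R0=(1,0,0,0) value=1
Op 2: merge R2<->R1 -> R2=(0,0,0,0) R1=(0,0,0,0)
Op 3: inc R1 by 4 -> R1=(0,4,0,0) value=4
Op 4: merge R2<->R3 -> R2=(0,0,0,0) R3=(0,0,0,0)
Op 5: inc R3 by 1 -> R3=(0,0,0,1) value=1
Op 6: inc R0 by 4 -> R0=(5,0,0,0) value=5
Op 7: merge R3<->R1 -> R3=(0,4,0,1) R1=(0,4,0,1)
Op 8: inc R0 by 5 -> R0=(10,0,0,0) value=10
Op 9: inc R1 by 1 -> R1=(0,5,0,1) value=6
Op 10: merge R2<->R0 -> R2=(10,0,0,0) R0=(10,0,0,0)
Op 11: merge R1<->R0 -> R1=(10,5,0,1) R0=(10,5,0,1)
Op 12: inc R2 by 3 -> R2=(10,0,3,0) value=13

Answer: 10 0 3 0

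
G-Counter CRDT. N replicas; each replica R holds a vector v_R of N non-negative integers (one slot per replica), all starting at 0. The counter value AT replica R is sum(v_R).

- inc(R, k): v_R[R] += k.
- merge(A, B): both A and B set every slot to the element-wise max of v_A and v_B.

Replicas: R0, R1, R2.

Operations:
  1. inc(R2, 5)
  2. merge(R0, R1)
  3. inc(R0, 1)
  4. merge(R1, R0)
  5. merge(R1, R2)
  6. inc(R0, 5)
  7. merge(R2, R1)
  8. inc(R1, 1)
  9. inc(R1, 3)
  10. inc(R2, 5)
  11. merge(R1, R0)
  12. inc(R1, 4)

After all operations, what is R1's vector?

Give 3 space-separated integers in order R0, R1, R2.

Op 1: inc R2 by 5 -> R2=(0,0,5) value=5
Op 2: merge R0<->R1 -> R0=(0,0,0) R1=(0,0,0)
Op 3: inc R0 by 1 -> R0=(1,0,0) value=1
Op 4: merge R1<->R0 -> R1=(1,0,0) R0=(1,0,0)
Op 5: merge R1<->R2 -> R1=(1,0,5) R2=(1,0,5)
Op 6: inc R0 by 5 -> R0=(6,0,0) value=6
Op 7: merge R2<->R1 -> R2=(1,0,5) R1=(1,0,5)
Op 8: inc R1 by 1 -> R1=(1,1,5) value=7
Op 9: inc R1 by 3 -> R1=(1,4,5) value=10
Op 10: inc R2 by 5 -> R2=(1,0,10) value=11
Op 11: merge R1<->R0 -> R1=(6,4,5) R0=(6,4,5)
Op 12: inc R1 by 4 -> R1=(6,8,5) value=19

Answer: 6 8 5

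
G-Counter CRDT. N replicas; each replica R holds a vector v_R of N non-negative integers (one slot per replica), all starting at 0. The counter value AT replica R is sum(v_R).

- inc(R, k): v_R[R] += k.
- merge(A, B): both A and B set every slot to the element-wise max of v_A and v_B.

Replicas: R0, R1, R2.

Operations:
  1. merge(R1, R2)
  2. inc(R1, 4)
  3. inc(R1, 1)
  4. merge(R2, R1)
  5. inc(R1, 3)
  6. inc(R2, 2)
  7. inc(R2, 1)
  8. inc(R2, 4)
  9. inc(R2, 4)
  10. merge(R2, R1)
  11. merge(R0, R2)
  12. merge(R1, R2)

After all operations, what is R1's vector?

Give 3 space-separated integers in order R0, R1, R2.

Answer: 0 8 11

Derivation:
Op 1: merge R1<->R2 -> R1=(0,0,0) R2=(0,0,0)
Op 2: inc R1 by 4 -> R1=(0,4,0) value=4
Op 3: inc R1 by 1 -> R1=(0,5,0) value=5
Op 4: merge R2<->R1 -> R2=(0,5,0) R1=(0,5,0)
Op 5: inc R1 by 3 -> R1=(0,8,0) value=8
Op 6: inc R2 by 2 -> R2=(0,5,2) value=7
Op 7: inc R2 by 1 -> R2=(0,5,3) value=8
Op 8: inc R2 by 4 -> R2=(0,5,7) value=12
Op 9: inc R2 by 4 -> R2=(0,5,11) value=16
Op 10: merge R2<->R1 -> R2=(0,8,11) R1=(0,8,11)
Op 11: merge R0<->R2 -> R0=(0,8,11) R2=(0,8,11)
Op 12: merge R1<->R2 -> R1=(0,8,11) R2=(0,8,11)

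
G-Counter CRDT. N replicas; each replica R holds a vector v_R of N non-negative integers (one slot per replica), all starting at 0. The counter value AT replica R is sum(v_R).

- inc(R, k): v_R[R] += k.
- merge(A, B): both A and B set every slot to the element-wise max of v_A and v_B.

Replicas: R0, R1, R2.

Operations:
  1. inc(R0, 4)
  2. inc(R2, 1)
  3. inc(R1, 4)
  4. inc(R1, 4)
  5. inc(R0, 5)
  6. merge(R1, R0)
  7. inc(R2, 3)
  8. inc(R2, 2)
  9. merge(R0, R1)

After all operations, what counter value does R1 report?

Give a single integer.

Answer: 17

Derivation:
Op 1: inc R0 by 4 -> R0=(4,0,0) value=4
Op 2: inc R2 by 1 -> R2=(0,0,1) value=1
Op 3: inc R1 by 4 -> R1=(0,4,0) value=4
Op 4: inc R1 by 4 -> R1=(0,8,0) value=8
Op 5: inc R0 by 5 -> R0=(9,0,0) value=9
Op 6: merge R1<->R0 -> R1=(9,8,0) R0=(9,8,0)
Op 7: inc R2 by 3 -> R2=(0,0,4) value=4
Op 8: inc R2 by 2 -> R2=(0,0,6) value=6
Op 9: merge R0<->R1 -> R0=(9,8,0) R1=(9,8,0)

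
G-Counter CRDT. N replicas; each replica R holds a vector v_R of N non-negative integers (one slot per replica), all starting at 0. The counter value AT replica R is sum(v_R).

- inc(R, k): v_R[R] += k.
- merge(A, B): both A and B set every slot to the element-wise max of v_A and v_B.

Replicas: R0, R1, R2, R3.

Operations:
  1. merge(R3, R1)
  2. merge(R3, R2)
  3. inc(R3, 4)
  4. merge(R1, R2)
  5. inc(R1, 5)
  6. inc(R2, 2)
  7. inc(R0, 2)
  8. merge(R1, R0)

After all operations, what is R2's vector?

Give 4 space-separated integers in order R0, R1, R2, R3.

Op 1: merge R3<->R1 -> R3=(0,0,0,0) R1=(0,0,0,0)
Op 2: merge R3<->R2 -> R3=(0,0,0,0) R2=(0,0,0,0)
Op 3: inc R3 by 4 -> R3=(0,0,0,4) value=4
Op 4: merge R1<->R2 -> R1=(0,0,0,0) R2=(0,0,0,0)
Op 5: inc R1 by 5 -> R1=(0,5,0,0) value=5
Op 6: inc R2 by 2 -> R2=(0,0,2,0) value=2
Op 7: inc R0 by 2 -> R0=(2,0,0,0) value=2
Op 8: merge R1<->R0 -> R1=(2,5,0,0) R0=(2,5,0,0)

Answer: 0 0 2 0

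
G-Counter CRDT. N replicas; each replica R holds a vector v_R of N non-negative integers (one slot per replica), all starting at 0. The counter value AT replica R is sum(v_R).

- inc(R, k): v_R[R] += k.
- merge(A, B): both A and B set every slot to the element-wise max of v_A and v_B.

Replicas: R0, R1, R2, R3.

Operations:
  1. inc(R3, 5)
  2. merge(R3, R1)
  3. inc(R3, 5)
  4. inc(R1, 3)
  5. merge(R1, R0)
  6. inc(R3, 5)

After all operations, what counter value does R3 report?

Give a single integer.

Answer: 15

Derivation:
Op 1: inc R3 by 5 -> R3=(0,0,0,5) value=5
Op 2: merge R3<->R1 -> R3=(0,0,0,5) R1=(0,0,0,5)
Op 3: inc R3 by 5 -> R3=(0,0,0,10) value=10
Op 4: inc R1 by 3 -> R1=(0,3,0,5) value=8
Op 5: merge R1<->R0 -> R1=(0,3,0,5) R0=(0,3,0,5)
Op 6: inc R3 by 5 -> R3=(0,0,0,15) value=15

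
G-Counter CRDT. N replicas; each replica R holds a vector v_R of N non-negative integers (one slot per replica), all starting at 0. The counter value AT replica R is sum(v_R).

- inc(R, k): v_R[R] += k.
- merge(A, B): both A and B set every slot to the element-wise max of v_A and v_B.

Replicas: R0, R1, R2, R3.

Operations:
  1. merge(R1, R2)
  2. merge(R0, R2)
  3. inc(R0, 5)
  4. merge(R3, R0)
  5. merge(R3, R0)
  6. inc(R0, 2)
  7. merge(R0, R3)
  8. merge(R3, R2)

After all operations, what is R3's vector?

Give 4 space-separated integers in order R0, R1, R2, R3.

Op 1: merge R1<->R2 -> R1=(0,0,0,0) R2=(0,0,0,0)
Op 2: merge R0<->R2 -> R0=(0,0,0,0) R2=(0,0,0,0)
Op 3: inc R0 by 5 -> R0=(5,0,0,0) value=5
Op 4: merge R3<->R0 -> R3=(5,0,0,0) R0=(5,0,0,0)
Op 5: merge R3<->R0 -> R3=(5,0,0,0) R0=(5,0,0,0)
Op 6: inc R0 by 2 -> R0=(7,0,0,0) value=7
Op 7: merge R0<->R3 -> R0=(7,0,0,0) R3=(7,0,0,0)
Op 8: merge R3<->R2 -> R3=(7,0,0,0) R2=(7,0,0,0)

Answer: 7 0 0 0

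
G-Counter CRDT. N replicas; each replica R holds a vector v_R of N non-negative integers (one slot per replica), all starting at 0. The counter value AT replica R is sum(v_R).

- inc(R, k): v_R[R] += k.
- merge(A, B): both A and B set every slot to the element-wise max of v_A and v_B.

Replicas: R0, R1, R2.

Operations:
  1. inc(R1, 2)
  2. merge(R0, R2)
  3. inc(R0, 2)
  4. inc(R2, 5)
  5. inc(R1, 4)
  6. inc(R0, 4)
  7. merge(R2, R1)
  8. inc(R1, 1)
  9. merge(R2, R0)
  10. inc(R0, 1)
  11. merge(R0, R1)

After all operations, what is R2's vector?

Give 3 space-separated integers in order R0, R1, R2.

Op 1: inc R1 by 2 -> R1=(0,2,0) value=2
Op 2: merge R0<->R2 -> R0=(0,0,0) R2=(0,0,0)
Op 3: inc R0 by 2 -> R0=(2,0,0) value=2
Op 4: inc R2 by 5 -> R2=(0,0,5) value=5
Op 5: inc R1 by 4 -> R1=(0,6,0) value=6
Op 6: inc R0 by 4 -> R0=(6,0,0) value=6
Op 7: merge R2<->R1 -> R2=(0,6,5) R1=(0,6,5)
Op 8: inc R1 by 1 -> R1=(0,7,5) value=12
Op 9: merge R2<->R0 -> R2=(6,6,5) R0=(6,6,5)
Op 10: inc R0 by 1 -> R0=(7,6,5) value=18
Op 11: merge R0<->R1 -> R0=(7,7,5) R1=(7,7,5)

Answer: 6 6 5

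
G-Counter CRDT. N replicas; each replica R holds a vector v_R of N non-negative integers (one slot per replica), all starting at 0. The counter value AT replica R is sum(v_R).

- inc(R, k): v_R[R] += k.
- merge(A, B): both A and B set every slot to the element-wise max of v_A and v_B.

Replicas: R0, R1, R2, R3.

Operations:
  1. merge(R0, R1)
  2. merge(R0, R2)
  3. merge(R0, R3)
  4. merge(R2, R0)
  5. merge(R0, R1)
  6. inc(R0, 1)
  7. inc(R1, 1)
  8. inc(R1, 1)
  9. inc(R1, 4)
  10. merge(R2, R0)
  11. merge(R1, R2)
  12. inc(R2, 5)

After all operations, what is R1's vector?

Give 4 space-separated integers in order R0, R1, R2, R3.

Answer: 1 6 0 0

Derivation:
Op 1: merge R0<->R1 -> R0=(0,0,0,0) R1=(0,0,0,0)
Op 2: merge R0<->R2 -> R0=(0,0,0,0) R2=(0,0,0,0)
Op 3: merge R0<->R3 -> R0=(0,0,0,0) R3=(0,0,0,0)
Op 4: merge R2<->R0 -> R2=(0,0,0,0) R0=(0,0,0,0)
Op 5: merge R0<->R1 -> R0=(0,0,0,0) R1=(0,0,0,0)
Op 6: inc R0 by 1 -> R0=(1,0,0,0) value=1
Op 7: inc R1 by 1 -> R1=(0,1,0,0) value=1
Op 8: inc R1 by 1 -> R1=(0,2,0,0) value=2
Op 9: inc R1 by 4 -> R1=(0,6,0,0) value=6
Op 10: merge R2<->R0 -> R2=(1,0,0,0) R0=(1,0,0,0)
Op 11: merge R1<->R2 -> R1=(1,6,0,0) R2=(1,6,0,0)
Op 12: inc R2 by 5 -> R2=(1,6,5,0) value=12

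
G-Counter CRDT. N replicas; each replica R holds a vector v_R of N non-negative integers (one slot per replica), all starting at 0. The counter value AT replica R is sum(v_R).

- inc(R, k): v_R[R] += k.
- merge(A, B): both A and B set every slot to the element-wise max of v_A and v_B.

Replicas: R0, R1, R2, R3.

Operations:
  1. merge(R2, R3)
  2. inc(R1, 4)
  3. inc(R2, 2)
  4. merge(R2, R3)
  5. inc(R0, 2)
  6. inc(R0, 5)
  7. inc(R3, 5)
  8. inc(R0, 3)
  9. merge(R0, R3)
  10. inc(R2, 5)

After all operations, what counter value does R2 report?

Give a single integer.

Op 1: merge R2<->R3 -> R2=(0,0,0,0) R3=(0,0,0,0)
Op 2: inc R1 by 4 -> R1=(0,4,0,0) value=4
Op 3: inc R2 by 2 -> R2=(0,0,2,0) value=2
Op 4: merge R2<->R3 -> R2=(0,0,2,0) R3=(0,0,2,0)
Op 5: inc R0 by 2 -> R0=(2,0,0,0) value=2
Op 6: inc R0 by 5 -> R0=(7,0,0,0) value=7
Op 7: inc R3 by 5 -> R3=(0,0,2,5) value=7
Op 8: inc R0 by 3 -> R0=(10,0,0,0) value=10
Op 9: merge R0<->R3 -> R0=(10,0,2,5) R3=(10,0,2,5)
Op 10: inc R2 by 5 -> R2=(0,0,7,0) value=7

Answer: 7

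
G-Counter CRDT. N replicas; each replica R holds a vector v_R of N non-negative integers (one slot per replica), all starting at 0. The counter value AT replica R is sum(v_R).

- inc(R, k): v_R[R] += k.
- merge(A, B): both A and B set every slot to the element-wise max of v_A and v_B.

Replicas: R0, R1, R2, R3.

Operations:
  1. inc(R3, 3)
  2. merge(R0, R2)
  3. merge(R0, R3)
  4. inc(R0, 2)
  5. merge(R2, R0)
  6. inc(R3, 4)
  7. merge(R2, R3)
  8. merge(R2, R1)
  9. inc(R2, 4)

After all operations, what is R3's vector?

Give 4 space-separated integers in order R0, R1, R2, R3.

Op 1: inc R3 by 3 -> R3=(0,0,0,3) value=3
Op 2: merge R0<->R2 -> R0=(0,0,0,0) R2=(0,0,0,0)
Op 3: merge R0<->R3 -> R0=(0,0,0,3) R3=(0,0,0,3)
Op 4: inc R0 by 2 -> R0=(2,0,0,3) value=5
Op 5: merge R2<->R0 -> R2=(2,0,0,3) R0=(2,0,0,3)
Op 6: inc R3 by 4 -> R3=(0,0,0,7) value=7
Op 7: merge R2<->R3 -> R2=(2,0,0,7) R3=(2,0,0,7)
Op 8: merge R2<->R1 -> R2=(2,0,0,7) R1=(2,0,0,7)
Op 9: inc R2 by 4 -> R2=(2,0,4,7) value=13

Answer: 2 0 0 7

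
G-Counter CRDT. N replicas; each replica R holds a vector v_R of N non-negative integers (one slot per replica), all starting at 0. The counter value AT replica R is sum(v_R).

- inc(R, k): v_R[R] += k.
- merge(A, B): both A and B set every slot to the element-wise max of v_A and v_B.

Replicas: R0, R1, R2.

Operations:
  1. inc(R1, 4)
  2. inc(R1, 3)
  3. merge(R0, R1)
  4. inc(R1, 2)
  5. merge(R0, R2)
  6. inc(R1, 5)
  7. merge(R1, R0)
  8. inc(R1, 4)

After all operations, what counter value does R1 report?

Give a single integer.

Answer: 18

Derivation:
Op 1: inc R1 by 4 -> R1=(0,4,0) value=4
Op 2: inc R1 by 3 -> R1=(0,7,0) value=7
Op 3: merge R0<->R1 -> R0=(0,7,0) R1=(0,7,0)
Op 4: inc R1 by 2 -> R1=(0,9,0) value=9
Op 5: merge R0<->R2 -> R0=(0,7,0) R2=(0,7,0)
Op 6: inc R1 by 5 -> R1=(0,14,0) value=14
Op 7: merge R1<->R0 -> R1=(0,14,0) R0=(0,14,0)
Op 8: inc R1 by 4 -> R1=(0,18,0) value=18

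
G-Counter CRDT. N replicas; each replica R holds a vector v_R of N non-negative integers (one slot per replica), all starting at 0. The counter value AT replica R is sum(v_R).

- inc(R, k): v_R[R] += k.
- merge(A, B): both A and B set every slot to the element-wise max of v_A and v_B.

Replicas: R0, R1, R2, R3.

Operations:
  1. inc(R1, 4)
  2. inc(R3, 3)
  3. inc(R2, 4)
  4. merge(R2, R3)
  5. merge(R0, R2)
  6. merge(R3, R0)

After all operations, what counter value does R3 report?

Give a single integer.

Answer: 7

Derivation:
Op 1: inc R1 by 4 -> R1=(0,4,0,0) value=4
Op 2: inc R3 by 3 -> R3=(0,0,0,3) value=3
Op 3: inc R2 by 4 -> R2=(0,0,4,0) value=4
Op 4: merge R2<->R3 -> R2=(0,0,4,3) R3=(0,0,4,3)
Op 5: merge R0<->R2 -> R0=(0,0,4,3) R2=(0,0,4,3)
Op 6: merge R3<->R0 -> R3=(0,0,4,3) R0=(0,0,4,3)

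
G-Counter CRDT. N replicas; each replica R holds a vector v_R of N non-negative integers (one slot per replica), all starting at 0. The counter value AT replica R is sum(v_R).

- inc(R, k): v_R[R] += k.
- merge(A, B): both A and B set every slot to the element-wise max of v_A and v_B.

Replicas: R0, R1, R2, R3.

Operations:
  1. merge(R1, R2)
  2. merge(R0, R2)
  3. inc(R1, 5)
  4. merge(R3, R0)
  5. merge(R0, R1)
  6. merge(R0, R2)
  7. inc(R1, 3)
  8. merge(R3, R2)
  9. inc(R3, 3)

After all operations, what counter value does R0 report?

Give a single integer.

Op 1: merge R1<->R2 -> R1=(0,0,0,0) R2=(0,0,0,0)
Op 2: merge R0<->R2 -> R0=(0,0,0,0) R2=(0,0,0,0)
Op 3: inc R1 by 5 -> R1=(0,5,0,0) value=5
Op 4: merge R3<->R0 -> R3=(0,0,0,0) R0=(0,0,0,0)
Op 5: merge R0<->R1 -> R0=(0,5,0,0) R1=(0,5,0,0)
Op 6: merge R0<->R2 -> R0=(0,5,0,0) R2=(0,5,0,0)
Op 7: inc R1 by 3 -> R1=(0,8,0,0) value=8
Op 8: merge R3<->R2 -> R3=(0,5,0,0) R2=(0,5,0,0)
Op 9: inc R3 by 3 -> R3=(0,5,0,3) value=8

Answer: 5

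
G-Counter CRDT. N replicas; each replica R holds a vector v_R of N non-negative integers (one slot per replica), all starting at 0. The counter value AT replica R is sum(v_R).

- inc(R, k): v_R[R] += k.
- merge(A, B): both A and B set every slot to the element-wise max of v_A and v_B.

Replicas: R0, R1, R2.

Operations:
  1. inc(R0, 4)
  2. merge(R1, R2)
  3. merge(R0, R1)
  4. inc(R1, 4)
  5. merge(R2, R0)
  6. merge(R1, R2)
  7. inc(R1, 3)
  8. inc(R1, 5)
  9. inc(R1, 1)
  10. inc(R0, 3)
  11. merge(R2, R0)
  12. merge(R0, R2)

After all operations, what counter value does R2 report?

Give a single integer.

Answer: 11

Derivation:
Op 1: inc R0 by 4 -> R0=(4,0,0) value=4
Op 2: merge R1<->R2 -> R1=(0,0,0) R2=(0,0,0)
Op 3: merge R0<->R1 -> R0=(4,0,0) R1=(4,0,0)
Op 4: inc R1 by 4 -> R1=(4,4,0) value=8
Op 5: merge R2<->R0 -> R2=(4,0,0) R0=(4,0,0)
Op 6: merge R1<->R2 -> R1=(4,4,0) R2=(4,4,0)
Op 7: inc R1 by 3 -> R1=(4,7,0) value=11
Op 8: inc R1 by 5 -> R1=(4,12,0) value=16
Op 9: inc R1 by 1 -> R1=(4,13,0) value=17
Op 10: inc R0 by 3 -> R0=(7,0,0) value=7
Op 11: merge R2<->R0 -> R2=(7,4,0) R0=(7,4,0)
Op 12: merge R0<->R2 -> R0=(7,4,0) R2=(7,4,0)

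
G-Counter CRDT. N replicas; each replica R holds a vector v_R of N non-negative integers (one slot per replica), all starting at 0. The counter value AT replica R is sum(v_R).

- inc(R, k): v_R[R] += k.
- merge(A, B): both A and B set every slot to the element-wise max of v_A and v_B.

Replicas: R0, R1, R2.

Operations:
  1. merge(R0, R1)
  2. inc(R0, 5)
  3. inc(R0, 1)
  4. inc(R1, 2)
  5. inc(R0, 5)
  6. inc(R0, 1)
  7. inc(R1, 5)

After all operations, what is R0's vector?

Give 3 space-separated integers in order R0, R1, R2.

Answer: 12 0 0

Derivation:
Op 1: merge R0<->R1 -> R0=(0,0,0) R1=(0,0,0)
Op 2: inc R0 by 5 -> R0=(5,0,0) value=5
Op 3: inc R0 by 1 -> R0=(6,0,0) value=6
Op 4: inc R1 by 2 -> R1=(0,2,0) value=2
Op 5: inc R0 by 5 -> R0=(11,0,0) value=11
Op 6: inc R0 by 1 -> R0=(12,0,0) value=12
Op 7: inc R1 by 5 -> R1=(0,7,0) value=7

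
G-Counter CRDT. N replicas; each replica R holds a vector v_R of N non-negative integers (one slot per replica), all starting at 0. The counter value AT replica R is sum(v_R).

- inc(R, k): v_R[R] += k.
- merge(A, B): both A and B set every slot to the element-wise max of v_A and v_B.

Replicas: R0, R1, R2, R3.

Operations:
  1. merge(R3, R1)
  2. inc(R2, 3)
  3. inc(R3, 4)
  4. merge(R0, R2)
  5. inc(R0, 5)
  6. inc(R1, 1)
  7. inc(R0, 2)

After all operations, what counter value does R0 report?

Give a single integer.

Answer: 10

Derivation:
Op 1: merge R3<->R1 -> R3=(0,0,0,0) R1=(0,0,0,0)
Op 2: inc R2 by 3 -> R2=(0,0,3,0) value=3
Op 3: inc R3 by 4 -> R3=(0,0,0,4) value=4
Op 4: merge R0<->R2 -> R0=(0,0,3,0) R2=(0,0,3,0)
Op 5: inc R0 by 5 -> R0=(5,0,3,0) value=8
Op 6: inc R1 by 1 -> R1=(0,1,0,0) value=1
Op 7: inc R0 by 2 -> R0=(7,0,3,0) value=10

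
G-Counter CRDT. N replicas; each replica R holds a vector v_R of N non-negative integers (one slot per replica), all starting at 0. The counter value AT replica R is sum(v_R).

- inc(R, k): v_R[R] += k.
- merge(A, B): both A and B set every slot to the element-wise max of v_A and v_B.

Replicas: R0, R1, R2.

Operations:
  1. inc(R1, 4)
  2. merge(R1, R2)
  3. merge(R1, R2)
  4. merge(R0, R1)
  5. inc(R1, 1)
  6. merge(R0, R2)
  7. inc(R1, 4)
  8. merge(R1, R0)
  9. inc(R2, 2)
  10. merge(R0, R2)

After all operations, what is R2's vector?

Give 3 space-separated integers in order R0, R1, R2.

Op 1: inc R1 by 4 -> R1=(0,4,0) value=4
Op 2: merge R1<->R2 -> R1=(0,4,0) R2=(0,4,0)
Op 3: merge R1<->R2 -> R1=(0,4,0) R2=(0,4,0)
Op 4: merge R0<->R1 -> R0=(0,4,0) R1=(0,4,0)
Op 5: inc R1 by 1 -> R1=(0,5,0) value=5
Op 6: merge R0<->R2 -> R0=(0,4,0) R2=(0,4,0)
Op 7: inc R1 by 4 -> R1=(0,9,0) value=9
Op 8: merge R1<->R0 -> R1=(0,9,0) R0=(0,9,0)
Op 9: inc R2 by 2 -> R2=(0,4,2) value=6
Op 10: merge R0<->R2 -> R0=(0,9,2) R2=(0,9,2)

Answer: 0 9 2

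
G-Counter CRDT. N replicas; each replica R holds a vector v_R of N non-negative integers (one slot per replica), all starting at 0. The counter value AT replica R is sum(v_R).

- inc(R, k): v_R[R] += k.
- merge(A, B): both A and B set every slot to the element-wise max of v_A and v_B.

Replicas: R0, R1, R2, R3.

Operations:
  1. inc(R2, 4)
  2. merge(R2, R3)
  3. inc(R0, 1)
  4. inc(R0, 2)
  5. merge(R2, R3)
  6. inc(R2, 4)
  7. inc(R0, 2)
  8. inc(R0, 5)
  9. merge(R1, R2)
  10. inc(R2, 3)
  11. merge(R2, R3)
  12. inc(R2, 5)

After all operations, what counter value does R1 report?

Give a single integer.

Op 1: inc R2 by 4 -> R2=(0,0,4,0) value=4
Op 2: merge R2<->R3 -> R2=(0,0,4,0) R3=(0,0,4,0)
Op 3: inc R0 by 1 -> R0=(1,0,0,0) value=1
Op 4: inc R0 by 2 -> R0=(3,0,0,0) value=3
Op 5: merge R2<->R3 -> R2=(0,0,4,0) R3=(0,0,4,0)
Op 6: inc R2 by 4 -> R2=(0,0,8,0) value=8
Op 7: inc R0 by 2 -> R0=(5,0,0,0) value=5
Op 8: inc R0 by 5 -> R0=(10,0,0,0) value=10
Op 9: merge R1<->R2 -> R1=(0,0,8,0) R2=(0,0,8,0)
Op 10: inc R2 by 3 -> R2=(0,0,11,0) value=11
Op 11: merge R2<->R3 -> R2=(0,0,11,0) R3=(0,0,11,0)
Op 12: inc R2 by 5 -> R2=(0,0,16,0) value=16

Answer: 8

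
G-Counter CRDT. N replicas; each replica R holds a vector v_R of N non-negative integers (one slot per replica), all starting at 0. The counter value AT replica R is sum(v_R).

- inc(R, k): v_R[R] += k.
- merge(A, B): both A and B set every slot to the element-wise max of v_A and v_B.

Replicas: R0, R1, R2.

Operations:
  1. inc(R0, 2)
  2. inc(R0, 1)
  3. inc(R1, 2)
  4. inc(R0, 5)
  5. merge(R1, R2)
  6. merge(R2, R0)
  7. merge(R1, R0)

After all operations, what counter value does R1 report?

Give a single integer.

Answer: 10

Derivation:
Op 1: inc R0 by 2 -> R0=(2,0,0) value=2
Op 2: inc R0 by 1 -> R0=(3,0,0) value=3
Op 3: inc R1 by 2 -> R1=(0,2,0) value=2
Op 4: inc R0 by 5 -> R0=(8,0,0) value=8
Op 5: merge R1<->R2 -> R1=(0,2,0) R2=(0,2,0)
Op 6: merge R2<->R0 -> R2=(8,2,0) R0=(8,2,0)
Op 7: merge R1<->R0 -> R1=(8,2,0) R0=(8,2,0)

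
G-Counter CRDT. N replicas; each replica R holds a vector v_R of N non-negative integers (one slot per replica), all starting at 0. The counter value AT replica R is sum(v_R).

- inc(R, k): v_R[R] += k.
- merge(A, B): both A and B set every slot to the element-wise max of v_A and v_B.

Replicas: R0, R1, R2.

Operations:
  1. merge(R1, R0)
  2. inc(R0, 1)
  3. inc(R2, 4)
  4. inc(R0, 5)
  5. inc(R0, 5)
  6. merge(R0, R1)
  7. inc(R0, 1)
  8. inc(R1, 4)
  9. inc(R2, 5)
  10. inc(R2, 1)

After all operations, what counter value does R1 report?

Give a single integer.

Op 1: merge R1<->R0 -> R1=(0,0,0) R0=(0,0,0)
Op 2: inc R0 by 1 -> R0=(1,0,0) value=1
Op 3: inc R2 by 4 -> R2=(0,0,4) value=4
Op 4: inc R0 by 5 -> R0=(6,0,0) value=6
Op 5: inc R0 by 5 -> R0=(11,0,0) value=11
Op 6: merge R0<->R1 -> R0=(11,0,0) R1=(11,0,0)
Op 7: inc R0 by 1 -> R0=(12,0,0) value=12
Op 8: inc R1 by 4 -> R1=(11,4,0) value=15
Op 9: inc R2 by 5 -> R2=(0,0,9) value=9
Op 10: inc R2 by 1 -> R2=(0,0,10) value=10

Answer: 15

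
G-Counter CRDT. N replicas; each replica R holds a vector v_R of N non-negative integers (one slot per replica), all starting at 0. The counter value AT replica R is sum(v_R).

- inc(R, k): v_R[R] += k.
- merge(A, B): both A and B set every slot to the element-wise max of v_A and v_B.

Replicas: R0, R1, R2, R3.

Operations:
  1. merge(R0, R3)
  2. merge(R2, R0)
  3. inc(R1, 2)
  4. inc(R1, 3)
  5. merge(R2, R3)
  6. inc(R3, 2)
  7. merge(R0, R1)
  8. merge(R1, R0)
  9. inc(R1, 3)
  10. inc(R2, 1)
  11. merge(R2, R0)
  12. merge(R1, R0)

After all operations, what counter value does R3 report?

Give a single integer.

Op 1: merge R0<->R3 -> R0=(0,0,0,0) R3=(0,0,0,0)
Op 2: merge R2<->R0 -> R2=(0,0,0,0) R0=(0,0,0,0)
Op 3: inc R1 by 2 -> R1=(0,2,0,0) value=2
Op 4: inc R1 by 3 -> R1=(0,5,0,0) value=5
Op 5: merge R2<->R3 -> R2=(0,0,0,0) R3=(0,0,0,0)
Op 6: inc R3 by 2 -> R3=(0,0,0,2) value=2
Op 7: merge R0<->R1 -> R0=(0,5,0,0) R1=(0,5,0,0)
Op 8: merge R1<->R0 -> R1=(0,5,0,0) R0=(0,5,0,0)
Op 9: inc R1 by 3 -> R1=(0,8,0,0) value=8
Op 10: inc R2 by 1 -> R2=(0,0,1,0) value=1
Op 11: merge R2<->R0 -> R2=(0,5,1,0) R0=(0,5,1,0)
Op 12: merge R1<->R0 -> R1=(0,8,1,0) R0=(0,8,1,0)

Answer: 2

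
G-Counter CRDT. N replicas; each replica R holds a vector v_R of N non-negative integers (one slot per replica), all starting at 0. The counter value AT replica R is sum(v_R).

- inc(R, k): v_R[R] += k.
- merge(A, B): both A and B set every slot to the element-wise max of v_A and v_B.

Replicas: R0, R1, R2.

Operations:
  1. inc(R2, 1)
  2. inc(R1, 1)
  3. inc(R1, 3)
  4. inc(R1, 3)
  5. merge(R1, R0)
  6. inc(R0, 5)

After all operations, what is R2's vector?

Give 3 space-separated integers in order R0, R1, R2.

Answer: 0 0 1

Derivation:
Op 1: inc R2 by 1 -> R2=(0,0,1) value=1
Op 2: inc R1 by 1 -> R1=(0,1,0) value=1
Op 3: inc R1 by 3 -> R1=(0,4,0) value=4
Op 4: inc R1 by 3 -> R1=(0,7,0) value=7
Op 5: merge R1<->R0 -> R1=(0,7,0) R0=(0,7,0)
Op 6: inc R0 by 5 -> R0=(5,7,0) value=12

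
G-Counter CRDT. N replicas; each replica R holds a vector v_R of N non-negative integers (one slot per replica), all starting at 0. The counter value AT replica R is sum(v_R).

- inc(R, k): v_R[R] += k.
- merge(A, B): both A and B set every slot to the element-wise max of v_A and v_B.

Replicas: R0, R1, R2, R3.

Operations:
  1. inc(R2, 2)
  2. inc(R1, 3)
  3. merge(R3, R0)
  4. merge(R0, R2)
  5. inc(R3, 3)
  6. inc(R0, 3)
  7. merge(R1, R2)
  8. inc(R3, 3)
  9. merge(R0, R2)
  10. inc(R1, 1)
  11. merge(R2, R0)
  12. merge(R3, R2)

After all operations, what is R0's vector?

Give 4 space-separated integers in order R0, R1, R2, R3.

Answer: 3 3 2 0

Derivation:
Op 1: inc R2 by 2 -> R2=(0,0,2,0) value=2
Op 2: inc R1 by 3 -> R1=(0,3,0,0) value=3
Op 3: merge R3<->R0 -> R3=(0,0,0,0) R0=(0,0,0,0)
Op 4: merge R0<->R2 -> R0=(0,0,2,0) R2=(0,0,2,0)
Op 5: inc R3 by 3 -> R3=(0,0,0,3) value=3
Op 6: inc R0 by 3 -> R0=(3,0,2,0) value=5
Op 7: merge R1<->R2 -> R1=(0,3,2,0) R2=(0,3,2,0)
Op 8: inc R3 by 3 -> R3=(0,0,0,6) value=6
Op 9: merge R0<->R2 -> R0=(3,3,2,0) R2=(3,3,2,0)
Op 10: inc R1 by 1 -> R1=(0,4,2,0) value=6
Op 11: merge R2<->R0 -> R2=(3,3,2,0) R0=(3,3,2,0)
Op 12: merge R3<->R2 -> R3=(3,3,2,6) R2=(3,3,2,6)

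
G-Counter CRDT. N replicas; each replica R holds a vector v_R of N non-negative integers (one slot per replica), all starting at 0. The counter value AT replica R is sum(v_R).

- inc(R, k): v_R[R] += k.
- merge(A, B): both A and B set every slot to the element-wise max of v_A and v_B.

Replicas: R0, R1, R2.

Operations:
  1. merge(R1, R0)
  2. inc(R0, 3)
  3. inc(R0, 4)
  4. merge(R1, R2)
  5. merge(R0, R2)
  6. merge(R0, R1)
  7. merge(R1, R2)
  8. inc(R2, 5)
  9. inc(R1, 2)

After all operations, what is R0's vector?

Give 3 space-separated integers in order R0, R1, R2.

Answer: 7 0 0

Derivation:
Op 1: merge R1<->R0 -> R1=(0,0,0) R0=(0,0,0)
Op 2: inc R0 by 3 -> R0=(3,0,0) value=3
Op 3: inc R0 by 4 -> R0=(7,0,0) value=7
Op 4: merge R1<->R2 -> R1=(0,0,0) R2=(0,0,0)
Op 5: merge R0<->R2 -> R0=(7,0,0) R2=(7,0,0)
Op 6: merge R0<->R1 -> R0=(7,0,0) R1=(7,0,0)
Op 7: merge R1<->R2 -> R1=(7,0,0) R2=(7,0,0)
Op 8: inc R2 by 5 -> R2=(7,0,5) value=12
Op 9: inc R1 by 2 -> R1=(7,2,0) value=9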